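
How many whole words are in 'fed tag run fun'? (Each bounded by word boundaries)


Word boundaries (\b) mark the start/end of each word.
Text: 'fed tag run fun'
Splitting by whitespace:
  Word 1: 'fed'
  Word 2: 'tag'
  Word 3: 'run'
  Word 4: 'fun'
Total whole words: 4

4


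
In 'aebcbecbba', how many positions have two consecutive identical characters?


Looking for consecutive identical characters in 'aebcbecbba':
  pos 0-1: 'a' vs 'e' -> different
  pos 1-2: 'e' vs 'b' -> different
  pos 2-3: 'b' vs 'c' -> different
  pos 3-4: 'c' vs 'b' -> different
  pos 4-5: 'b' vs 'e' -> different
  pos 5-6: 'e' vs 'c' -> different
  pos 6-7: 'c' vs 'b' -> different
  pos 7-8: 'b' vs 'b' -> MATCH ('bb')
  pos 8-9: 'b' vs 'a' -> different
Consecutive identical pairs: ['bb']
Count: 1

1


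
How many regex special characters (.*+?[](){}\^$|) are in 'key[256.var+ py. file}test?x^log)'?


Regex special characters are: . * + ? [ ] ( ) { } \ ^ $ |
Scanning 'key[256.var+ py. file}test?x^log)':
  pos 3: '[' -> SPECIAL
  pos 7: '.' -> SPECIAL
  pos 11: '+' -> SPECIAL
  pos 15: '.' -> SPECIAL
  pos 21: '}' -> SPECIAL
  pos 26: '?' -> SPECIAL
  pos 28: '^' -> SPECIAL
  pos 32: ')' -> SPECIAL
Special chars found: ['[', '.', '+', '.', '}', '?', '^', ')']
Total: 8

8


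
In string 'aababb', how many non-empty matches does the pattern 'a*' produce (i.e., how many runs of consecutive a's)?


Pattern 'a*' matches zero or more a's. We want non-empty runs of consecutive a's.
String: 'aababb'
Walking through the string to find runs of a's:
  Run 1: positions 0-1 -> 'aa'
  Run 2: positions 3-3 -> 'a'
Non-empty runs found: ['aa', 'a']
Count: 2

2


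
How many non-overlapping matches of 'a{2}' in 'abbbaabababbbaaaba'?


Pattern 'a{2}' matches exactly 2 consecutive a's (greedy, non-overlapping).
String: 'abbbaabababbbaaaba'
Scanning for runs of a's:
  Run at pos 0: 'a' (length 1) -> 0 match(es)
  Run at pos 4: 'aa' (length 2) -> 1 match(es)
  Run at pos 7: 'a' (length 1) -> 0 match(es)
  Run at pos 9: 'a' (length 1) -> 0 match(es)
  Run at pos 13: 'aaa' (length 3) -> 1 match(es)
  Run at pos 17: 'a' (length 1) -> 0 match(es)
Matches found: ['aa', 'aa']
Total: 2

2


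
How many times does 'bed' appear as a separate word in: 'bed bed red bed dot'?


Scanning each word for exact match 'bed':
  Word 1: 'bed' -> MATCH
  Word 2: 'bed' -> MATCH
  Word 3: 'red' -> no
  Word 4: 'bed' -> MATCH
  Word 5: 'dot' -> no
Total matches: 3

3


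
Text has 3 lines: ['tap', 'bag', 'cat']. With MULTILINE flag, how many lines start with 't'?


With MULTILINE flag, ^ matches the start of each line.
Lines: ['tap', 'bag', 'cat']
Checking which lines start with 't':
  Line 1: 'tap' -> MATCH
  Line 2: 'bag' -> no
  Line 3: 'cat' -> no
Matching lines: ['tap']
Count: 1

1


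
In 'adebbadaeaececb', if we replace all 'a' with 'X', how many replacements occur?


re.sub('a', 'X', text) replaces every occurrence of 'a' with 'X'.
Text: 'adebbadaeaececb'
Scanning for 'a':
  pos 0: 'a' -> replacement #1
  pos 5: 'a' -> replacement #2
  pos 7: 'a' -> replacement #3
  pos 9: 'a' -> replacement #4
Total replacements: 4

4


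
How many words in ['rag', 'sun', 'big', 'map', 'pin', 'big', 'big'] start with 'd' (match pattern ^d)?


Pattern ^d anchors to start of word. Check which words begin with 'd':
  'rag' -> no
  'sun' -> no
  'big' -> no
  'map' -> no
  'pin' -> no
  'big' -> no
  'big' -> no
Matching words: []
Count: 0

0


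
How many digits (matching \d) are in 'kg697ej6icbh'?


\d matches any digit 0-9.
Scanning 'kg697ej6icbh':
  pos 2: '6' -> DIGIT
  pos 3: '9' -> DIGIT
  pos 4: '7' -> DIGIT
  pos 7: '6' -> DIGIT
Digits found: ['6', '9', '7', '6']
Total: 4

4


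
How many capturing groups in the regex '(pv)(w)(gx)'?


To count capturing groups, count each '(' that starts a group.
Pattern: '(pv)(w)(gx)'
Walking through the pattern:
  Position 0: '(' -> group #1
  Position 4: '(' -> group #2
  Position 7: '(' -> group #3
Total capturing groups: 3

3


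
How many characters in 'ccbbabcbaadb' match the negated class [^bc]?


Negated class [^bc] matches any char NOT in {b, c}
Scanning 'ccbbabcbaadb':
  pos 0: 'c' -> no (excluded)
  pos 1: 'c' -> no (excluded)
  pos 2: 'b' -> no (excluded)
  pos 3: 'b' -> no (excluded)
  pos 4: 'a' -> MATCH
  pos 5: 'b' -> no (excluded)
  pos 6: 'c' -> no (excluded)
  pos 7: 'b' -> no (excluded)
  pos 8: 'a' -> MATCH
  pos 9: 'a' -> MATCH
  pos 10: 'd' -> MATCH
  pos 11: 'b' -> no (excluded)
Total matches: 4

4


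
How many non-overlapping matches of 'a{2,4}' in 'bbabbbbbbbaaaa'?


Pattern 'a{2,4}' matches between 2 and 4 consecutive a's (greedy).
String: 'bbabbbbbbbaaaa'
Finding runs of a's and applying greedy matching:
  Run at pos 2: 'a' (length 1)
  Run at pos 10: 'aaaa' (length 4)
Matches: ['aaaa']
Count: 1

1


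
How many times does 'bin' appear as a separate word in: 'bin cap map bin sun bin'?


Scanning each word for exact match 'bin':
  Word 1: 'bin' -> MATCH
  Word 2: 'cap' -> no
  Word 3: 'map' -> no
  Word 4: 'bin' -> MATCH
  Word 5: 'sun' -> no
  Word 6: 'bin' -> MATCH
Total matches: 3

3


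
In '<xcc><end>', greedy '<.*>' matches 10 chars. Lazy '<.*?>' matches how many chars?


Greedy '<.*>' tries to match as MUCH as possible.
Lazy '<.*?>' tries to match as LITTLE as possible.

String: '<xcc><end>'
Greedy '<.*>' starts at first '<' and extends to the LAST '>': '<xcc><end>' (10 chars)
Lazy '<.*?>' starts at first '<' and stops at the FIRST '>': '<xcc>' (5 chars)

5


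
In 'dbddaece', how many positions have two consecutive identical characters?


Looking for consecutive identical characters in 'dbddaece':
  pos 0-1: 'd' vs 'b' -> different
  pos 1-2: 'b' vs 'd' -> different
  pos 2-3: 'd' vs 'd' -> MATCH ('dd')
  pos 3-4: 'd' vs 'a' -> different
  pos 4-5: 'a' vs 'e' -> different
  pos 5-6: 'e' vs 'c' -> different
  pos 6-7: 'c' vs 'e' -> different
Consecutive identical pairs: ['dd']
Count: 1

1


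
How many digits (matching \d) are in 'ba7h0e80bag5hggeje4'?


\d matches any digit 0-9.
Scanning 'ba7h0e80bag5hggeje4':
  pos 2: '7' -> DIGIT
  pos 4: '0' -> DIGIT
  pos 6: '8' -> DIGIT
  pos 7: '0' -> DIGIT
  pos 11: '5' -> DIGIT
  pos 18: '4' -> DIGIT
Digits found: ['7', '0', '8', '0', '5', '4']
Total: 6

6


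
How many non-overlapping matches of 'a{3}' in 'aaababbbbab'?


Pattern 'a{3}' matches exactly 3 consecutive a's (greedy, non-overlapping).
String: 'aaababbbbab'
Scanning for runs of a's:
  Run at pos 0: 'aaa' (length 3) -> 1 match(es)
  Run at pos 4: 'a' (length 1) -> 0 match(es)
  Run at pos 9: 'a' (length 1) -> 0 match(es)
Matches found: ['aaa']
Total: 1

1


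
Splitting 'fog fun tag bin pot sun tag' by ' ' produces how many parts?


Splitting by ' ' breaks the string at each occurrence of the separator.
Text: 'fog fun tag bin pot sun tag'
Parts after split:
  Part 1: 'fog'
  Part 2: 'fun'
  Part 3: 'tag'
  Part 4: 'bin'
  Part 5: 'pot'
  Part 6: 'sun'
  Part 7: 'tag'
Total parts: 7

7


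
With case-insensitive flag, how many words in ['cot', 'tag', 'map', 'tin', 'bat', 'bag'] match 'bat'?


Case-insensitive matching: compare each word's lowercase form to 'bat'.
  'cot' -> lower='cot' -> no
  'tag' -> lower='tag' -> no
  'map' -> lower='map' -> no
  'tin' -> lower='tin' -> no
  'bat' -> lower='bat' -> MATCH
  'bag' -> lower='bag' -> no
Matches: ['bat']
Count: 1

1


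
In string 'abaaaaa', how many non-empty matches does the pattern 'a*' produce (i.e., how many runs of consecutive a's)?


Pattern 'a*' matches zero or more a's. We want non-empty runs of consecutive a's.
String: 'abaaaaa'
Walking through the string to find runs of a's:
  Run 1: positions 0-0 -> 'a'
  Run 2: positions 2-6 -> 'aaaaa'
Non-empty runs found: ['a', 'aaaaa']
Count: 2

2


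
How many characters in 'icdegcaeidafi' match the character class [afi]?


Character class [afi] matches any of: {a, f, i}
Scanning string 'icdegcaeidafi' character by character:
  pos 0: 'i' -> MATCH
  pos 1: 'c' -> no
  pos 2: 'd' -> no
  pos 3: 'e' -> no
  pos 4: 'g' -> no
  pos 5: 'c' -> no
  pos 6: 'a' -> MATCH
  pos 7: 'e' -> no
  pos 8: 'i' -> MATCH
  pos 9: 'd' -> no
  pos 10: 'a' -> MATCH
  pos 11: 'f' -> MATCH
  pos 12: 'i' -> MATCH
Total matches: 6

6


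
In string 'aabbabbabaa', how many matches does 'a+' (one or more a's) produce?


Pattern 'a+' matches one or more consecutive a's.
String: 'aabbabbabaa'
Scanning for runs of a:
  Match 1: 'aa' (length 2)
  Match 2: 'a' (length 1)
  Match 3: 'a' (length 1)
  Match 4: 'aa' (length 2)
Total matches: 4

4


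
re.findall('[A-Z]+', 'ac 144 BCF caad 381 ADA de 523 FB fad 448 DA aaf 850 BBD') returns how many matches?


Pattern '[A-Z]+' finds one or more uppercase letters.
Text: 'ac 144 BCF caad 381 ADA de 523 FB fad 448 DA aaf 850 BBD'
Scanning for matches:
  Match 1: 'BCF'
  Match 2: 'ADA'
  Match 3: 'FB'
  Match 4: 'DA'
  Match 5: 'BBD'
Total matches: 5

5


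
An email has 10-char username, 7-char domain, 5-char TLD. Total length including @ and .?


An email address has format: username@domain.tld
Username length: 10
'@' character: 1
Domain length: 7
'.' character: 1
TLD length: 5
Total = 10 + 1 + 7 + 1 + 5 = 24

24


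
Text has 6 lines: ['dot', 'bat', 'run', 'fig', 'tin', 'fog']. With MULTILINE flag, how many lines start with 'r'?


With MULTILINE flag, ^ matches the start of each line.
Lines: ['dot', 'bat', 'run', 'fig', 'tin', 'fog']
Checking which lines start with 'r':
  Line 1: 'dot' -> no
  Line 2: 'bat' -> no
  Line 3: 'run' -> MATCH
  Line 4: 'fig' -> no
  Line 5: 'tin' -> no
  Line 6: 'fog' -> no
Matching lines: ['run']
Count: 1

1


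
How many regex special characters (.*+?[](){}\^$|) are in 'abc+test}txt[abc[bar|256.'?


Regex special characters are: . * + ? [ ] ( ) { } \ ^ $ |
Scanning 'abc+test}txt[abc[bar|256.':
  pos 3: '+' -> SPECIAL
  pos 8: '}' -> SPECIAL
  pos 12: '[' -> SPECIAL
  pos 16: '[' -> SPECIAL
  pos 20: '|' -> SPECIAL
  pos 24: '.' -> SPECIAL
Special chars found: ['+', '}', '[', '[', '|', '.']
Total: 6

6


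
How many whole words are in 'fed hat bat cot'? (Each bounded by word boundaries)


Word boundaries (\b) mark the start/end of each word.
Text: 'fed hat bat cot'
Splitting by whitespace:
  Word 1: 'fed'
  Word 2: 'hat'
  Word 3: 'bat'
  Word 4: 'cot'
Total whole words: 4

4


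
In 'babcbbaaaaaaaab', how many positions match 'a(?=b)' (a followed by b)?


Lookahead 'a(?=b)' matches 'a' only when followed by 'b'.
String: 'babcbbaaaaaaaab'
Checking each position where char is 'a':
  pos 1: 'a' -> MATCH (next='b')
  pos 6: 'a' -> no (next='a')
  pos 7: 'a' -> no (next='a')
  pos 8: 'a' -> no (next='a')
  pos 9: 'a' -> no (next='a')
  pos 10: 'a' -> no (next='a')
  pos 11: 'a' -> no (next='a')
  pos 12: 'a' -> no (next='a')
  pos 13: 'a' -> MATCH (next='b')
Matching positions: [1, 13]
Count: 2

2


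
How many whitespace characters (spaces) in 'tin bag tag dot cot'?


\s matches whitespace characters (spaces, tabs, etc.).
Text: 'tin bag tag dot cot'
This text has 5 words separated by spaces.
Number of spaces = number of words - 1 = 5 - 1 = 4

4


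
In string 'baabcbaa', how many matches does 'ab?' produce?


Pattern 'ab?' matches 'a' optionally followed by 'b'.
String: 'baabcbaa'
Scanning left to right for 'a' then checking next char:
  Match 1: 'a' (a not followed by b)
  Match 2: 'ab' (a followed by b)
  Match 3: 'a' (a not followed by b)
  Match 4: 'a' (a not followed by b)
Total matches: 4

4


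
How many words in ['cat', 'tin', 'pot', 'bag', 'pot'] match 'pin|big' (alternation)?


Alternation 'pin|big' matches either 'pin' or 'big'.
Checking each word:
  'cat' -> no
  'tin' -> no
  'pot' -> no
  'bag' -> no
  'pot' -> no
Matches: []
Count: 0

0


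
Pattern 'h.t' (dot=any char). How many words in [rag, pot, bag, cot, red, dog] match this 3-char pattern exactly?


Pattern 'h.t' means: starts with 'h', any single char, ends with 't'.
Checking each word (must be exactly 3 chars):
  'rag' (len=3): no
  'pot' (len=3): no
  'bag' (len=3): no
  'cot' (len=3): no
  'red' (len=3): no
  'dog' (len=3): no
Matching words: []
Total: 0

0


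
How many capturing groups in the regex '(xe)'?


To count capturing groups, count each '(' that starts a group.
Pattern: '(xe)'
Walking through the pattern:
  Position 0: '(' -> group #1
Total capturing groups: 1

1


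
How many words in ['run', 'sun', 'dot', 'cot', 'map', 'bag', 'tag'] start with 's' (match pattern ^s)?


Pattern ^s anchors to start of word. Check which words begin with 's':
  'run' -> no
  'sun' -> MATCH (starts with 's')
  'dot' -> no
  'cot' -> no
  'map' -> no
  'bag' -> no
  'tag' -> no
Matching words: ['sun']
Count: 1

1


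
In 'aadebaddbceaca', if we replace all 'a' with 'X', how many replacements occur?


re.sub('a', 'X', text) replaces every occurrence of 'a' with 'X'.
Text: 'aadebaddbceaca'
Scanning for 'a':
  pos 0: 'a' -> replacement #1
  pos 1: 'a' -> replacement #2
  pos 5: 'a' -> replacement #3
  pos 11: 'a' -> replacement #4
  pos 13: 'a' -> replacement #5
Total replacements: 5

5


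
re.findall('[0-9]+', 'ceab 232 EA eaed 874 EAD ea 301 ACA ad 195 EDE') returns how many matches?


Pattern '[0-9]+' finds one or more digits.
Text: 'ceab 232 EA eaed 874 EAD ea 301 ACA ad 195 EDE'
Scanning for matches:
  Match 1: '232'
  Match 2: '874'
  Match 3: '301'
  Match 4: '195'
Total matches: 4

4


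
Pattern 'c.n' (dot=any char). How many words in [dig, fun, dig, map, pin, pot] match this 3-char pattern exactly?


Pattern 'c.n' means: starts with 'c', any single char, ends with 'n'.
Checking each word (must be exactly 3 chars):
  'dig' (len=3): no
  'fun' (len=3): no
  'dig' (len=3): no
  'map' (len=3): no
  'pin' (len=3): no
  'pot' (len=3): no
Matching words: []
Total: 0

0


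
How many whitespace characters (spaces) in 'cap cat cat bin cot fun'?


\s matches whitespace characters (spaces, tabs, etc.).
Text: 'cap cat cat bin cot fun'
This text has 6 words separated by spaces.
Number of spaces = number of words - 1 = 6 - 1 = 5

5


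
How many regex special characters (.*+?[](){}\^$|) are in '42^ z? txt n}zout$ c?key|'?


Regex special characters are: . * + ? [ ] ( ) { } \ ^ $ |
Scanning '42^ z? txt n}zout$ c?key|':
  pos 2: '^' -> SPECIAL
  pos 5: '?' -> SPECIAL
  pos 12: '}' -> SPECIAL
  pos 17: '$' -> SPECIAL
  pos 20: '?' -> SPECIAL
  pos 24: '|' -> SPECIAL
Special chars found: ['^', '?', '}', '$', '?', '|']
Total: 6

6


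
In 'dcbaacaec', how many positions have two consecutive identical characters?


Looking for consecutive identical characters in 'dcbaacaec':
  pos 0-1: 'd' vs 'c' -> different
  pos 1-2: 'c' vs 'b' -> different
  pos 2-3: 'b' vs 'a' -> different
  pos 3-4: 'a' vs 'a' -> MATCH ('aa')
  pos 4-5: 'a' vs 'c' -> different
  pos 5-6: 'c' vs 'a' -> different
  pos 6-7: 'a' vs 'e' -> different
  pos 7-8: 'e' vs 'c' -> different
Consecutive identical pairs: ['aa']
Count: 1

1


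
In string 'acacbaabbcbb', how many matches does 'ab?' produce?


Pattern 'ab?' matches 'a' optionally followed by 'b'.
String: 'acacbaabbcbb'
Scanning left to right for 'a' then checking next char:
  Match 1: 'a' (a not followed by b)
  Match 2: 'a' (a not followed by b)
  Match 3: 'a' (a not followed by b)
  Match 4: 'ab' (a followed by b)
Total matches: 4

4


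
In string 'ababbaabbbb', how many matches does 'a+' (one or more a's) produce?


Pattern 'a+' matches one or more consecutive a's.
String: 'ababbaabbbb'
Scanning for runs of a:
  Match 1: 'a' (length 1)
  Match 2: 'a' (length 1)
  Match 3: 'aa' (length 2)
Total matches: 3

3


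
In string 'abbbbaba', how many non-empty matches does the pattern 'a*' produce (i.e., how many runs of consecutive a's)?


Pattern 'a*' matches zero or more a's. We want non-empty runs of consecutive a's.
String: 'abbbbaba'
Walking through the string to find runs of a's:
  Run 1: positions 0-0 -> 'a'
  Run 2: positions 5-5 -> 'a'
  Run 3: positions 7-7 -> 'a'
Non-empty runs found: ['a', 'a', 'a']
Count: 3

3


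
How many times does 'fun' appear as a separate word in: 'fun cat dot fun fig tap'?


Scanning each word for exact match 'fun':
  Word 1: 'fun' -> MATCH
  Word 2: 'cat' -> no
  Word 3: 'dot' -> no
  Word 4: 'fun' -> MATCH
  Word 5: 'fig' -> no
  Word 6: 'tap' -> no
Total matches: 2

2


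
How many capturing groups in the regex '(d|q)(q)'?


To count capturing groups, count each '(' that starts a group.
Pattern: '(d|q)(q)'
Walking through the pattern:
  Position 0: '(' -> group #1
  Position 5: '(' -> group #2
Total capturing groups: 2

2


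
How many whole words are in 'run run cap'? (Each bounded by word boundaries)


Word boundaries (\b) mark the start/end of each word.
Text: 'run run cap'
Splitting by whitespace:
  Word 1: 'run'
  Word 2: 'run'
  Word 3: 'cap'
Total whole words: 3

3


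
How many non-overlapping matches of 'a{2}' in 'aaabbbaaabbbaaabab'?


Pattern 'a{2}' matches exactly 2 consecutive a's (greedy, non-overlapping).
String: 'aaabbbaaabbbaaabab'
Scanning for runs of a's:
  Run at pos 0: 'aaa' (length 3) -> 1 match(es)
  Run at pos 6: 'aaa' (length 3) -> 1 match(es)
  Run at pos 12: 'aaa' (length 3) -> 1 match(es)
  Run at pos 16: 'a' (length 1) -> 0 match(es)
Matches found: ['aa', 'aa', 'aa']
Total: 3

3


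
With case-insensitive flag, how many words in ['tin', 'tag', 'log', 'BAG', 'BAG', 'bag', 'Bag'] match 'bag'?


Case-insensitive matching: compare each word's lowercase form to 'bag'.
  'tin' -> lower='tin' -> no
  'tag' -> lower='tag' -> no
  'log' -> lower='log' -> no
  'BAG' -> lower='bag' -> MATCH
  'BAG' -> lower='bag' -> MATCH
  'bag' -> lower='bag' -> MATCH
  'Bag' -> lower='bag' -> MATCH
Matches: ['BAG', 'BAG', 'bag', 'Bag']
Count: 4

4


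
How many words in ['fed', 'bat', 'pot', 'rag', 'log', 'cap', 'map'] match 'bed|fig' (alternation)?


Alternation 'bed|fig' matches either 'bed' or 'fig'.
Checking each word:
  'fed' -> no
  'bat' -> no
  'pot' -> no
  'rag' -> no
  'log' -> no
  'cap' -> no
  'map' -> no
Matches: []
Count: 0

0


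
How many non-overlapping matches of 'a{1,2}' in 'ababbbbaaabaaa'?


Pattern 'a{1,2}' matches between 1 and 2 consecutive a's (greedy).
String: 'ababbbbaaabaaa'
Finding runs of a's and applying greedy matching:
  Run at pos 0: 'a' (length 1)
  Run at pos 2: 'a' (length 1)
  Run at pos 7: 'aaa' (length 3)
  Run at pos 11: 'aaa' (length 3)
Matches: ['a', 'a', 'aa', 'a', 'aa', 'a']
Count: 6

6


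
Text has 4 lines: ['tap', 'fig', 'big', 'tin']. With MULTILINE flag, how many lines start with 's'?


With MULTILINE flag, ^ matches the start of each line.
Lines: ['tap', 'fig', 'big', 'tin']
Checking which lines start with 's':
  Line 1: 'tap' -> no
  Line 2: 'fig' -> no
  Line 3: 'big' -> no
  Line 4: 'tin' -> no
Matching lines: []
Count: 0

0


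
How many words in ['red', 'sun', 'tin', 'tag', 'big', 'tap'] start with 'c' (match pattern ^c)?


Pattern ^c anchors to start of word. Check which words begin with 'c':
  'red' -> no
  'sun' -> no
  'tin' -> no
  'tag' -> no
  'big' -> no
  'tap' -> no
Matching words: []
Count: 0

0


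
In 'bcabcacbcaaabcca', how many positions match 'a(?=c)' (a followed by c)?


Lookahead 'a(?=c)' matches 'a' only when followed by 'c'.
String: 'bcabcacbcaaabcca'
Checking each position where char is 'a':
  pos 2: 'a' -> no (next='b')
  pos 5: 'a' -> MATCH (next='c')
  pos 9: 'a' -> no (next='a')
  pos 10: 'a' -> no (next='a')
  pos 11: 'a' -> no (next='b')
Matching positions: [5]
Count: 1

1


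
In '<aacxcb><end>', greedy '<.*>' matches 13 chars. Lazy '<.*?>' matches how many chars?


Greedy '<.*>' tries to match as MUCH as possible.
Lazy '<.*?>' tries to match as LITTLE as possible.

String: '<aacxcb><end>'
Greedy '<.*>' starts at first '<' and extends to the LAST '>': '<aacxcb><end>' (13 chars)
Lazy '<.*?>' starts at first '<' and stops at the FIRST '>': '<aacxcb>' (8 chars)

8


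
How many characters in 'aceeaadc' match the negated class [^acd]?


Negated class [^acd] matches any char NOT in {a, c, d}
Scanning 'aceeaadc':
  pos 0: 'a' -> no (excluded)
  pos 1: 'c' -> no (excluded)
  pos 2: 'e' -> MATCH
  pos 3: 'e' -> MATCH
  pos 4: 'a' -> no (excluded)
  pos 5: 'a' -> no (excluded)
  pos 6: 'd' -> no (excluded)
  pos 7: 'c' -> no (excluded)
Total matches: 2

2


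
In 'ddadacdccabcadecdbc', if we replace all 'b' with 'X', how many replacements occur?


re.sub('b', 'X', text) replaces every occurrence of 'b' with 'X'.
Text: 'ddadacdccabcadecdbc'
Scanning for 'b':
  pos 10: 'b' -> replacement #1
  pos 17: 'b' -> replacement #2
Total replacements: 2

2


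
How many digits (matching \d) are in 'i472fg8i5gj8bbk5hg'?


\d matches any digit 0-9.
Scanning 'i472fg8i5gj8bbk5hg':
  pos 1: '4' -> DIGIT
  pos 2: '7' -> DIGIT
  pos 3: '2' -> DIGIT
  pos 6: '8' -> DIGIT
  pos 8: '5' -> DIGIT
  pos 11: '8' -> DIGIT
  pos 15: '5' -> DIGIT
Digits found: ['4', '7', '2', '8', '5', '8', '5']
Total: 7

7


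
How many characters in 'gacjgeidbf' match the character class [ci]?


Character class [ci] matches any of: {c, i}
Scanning string 'gacjgeidbf' character by character:
  pos 0: 'g' -> no
  pos 1: 'a' -> no
  pos 2: 'c' -> MATCH
  pos 3: 'j' -> no
  pos 4: 'g' -> no
  pos 5: 'e' -> no
  pos 6: 'i' -> MATCH
  pos 7: 'd' -> no
  pos 8: 'b' -> no
  pos 9: 'f' -> no
Total matches: 2

2


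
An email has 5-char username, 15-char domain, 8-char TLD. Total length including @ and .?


An email address has format: username@domain.tld
Username length: 5
'@' character: 1
Domain length: 15
'.' character: 1
TLD length: 8
Total = 5 + 1 + 15 + 1 + 8 = 30

30


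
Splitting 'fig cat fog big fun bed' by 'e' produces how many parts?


Splitting by 'e' breaks the string at each occurrence of the separator.
Text: 'fig cat fog big fun bed'
Parts after split:
  Part 1: 'fig cat fog big fun b'
  Part 2: 'd'
Total parts: 2

2


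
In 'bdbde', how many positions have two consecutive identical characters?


Looking for consecutive identical characters in 'bdbde':
  pos 0-1: 'b' vs 'd' -> different
  pos 1-2: 'd' vs 'b' -> different
  pos 2-3: 'b' vs 'd' -> different
  pos 3-4: 'd' vs 'e' -> different
Consecutive identical pairs: []
Count: 0

0


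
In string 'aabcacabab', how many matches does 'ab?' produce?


Pattern 'ab?' matches 'a' optionally followed by 'b'.
String: 'aabcacabab'
Scanning left to right for 'a' then checking next char:
  Match 1: 'a' (a not followed by b)
  Match 2: 'ab' (a followed by b)
  Match 3: 'a' (a not followed by b)
  Match 4: 'ab' (a followed by b)
  Match 5: 'ab' (a followed by b)
Total matches: 5

5


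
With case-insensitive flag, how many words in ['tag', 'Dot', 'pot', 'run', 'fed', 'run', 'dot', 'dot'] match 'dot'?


Case-insensitive matching: compare each word's lowercase form to 'dot'.
  'tag' -> lower='tag' -> no
  'Dot' -> lower='dot' -> MATCH
  'pot' -> lower='pot' -> no
  'run' -> lower='run' -> no
  'fed' -> lower='fed' -> no
  'run' -> lower='run' -> no
  'dot' -> lower='dot' -> MATCH
  'dot' -> lower='dot' -> MATCH
Matches: ['Dot', 'dot', 'dot']
Count: 3

3


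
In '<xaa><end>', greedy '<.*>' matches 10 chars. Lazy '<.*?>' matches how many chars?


Greedy '<.*>' tries to match as MUCH as possible.
Lazy '<.*?>' tries to match as LITTLE as possible.

String: '<xaa><end>'
Greedy '<.*>' starts at first '<' and extends to the LAST '>': '<xaa><end>' (10 chars)
Lazy '<.*?>' starts at first '<' and stops at the FIRST '>': '<xaa>' (5 chars)

5


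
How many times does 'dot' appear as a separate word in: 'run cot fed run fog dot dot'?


Scanning each word for exact match 'dot':
  Word 1: 'run' -> no
  Word 2: 'cot' -> no
  Word 3: 'fed' -> no
  Word 4: 'run' -> no
  Word 5: 'fog' -> no
  Word 6: 'dot' -> MATCH
  Word 7: 'dot' -> MATCH
Total matches: 2

2


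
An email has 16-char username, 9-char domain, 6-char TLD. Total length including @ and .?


An email address has format: username@domain.tld
Username length: 16
'@' character: 1
Domain length: 9
'.' character: 1
TLD length: 6
Total = 16 + 1 + 9 + 1 + 6 = 33

33


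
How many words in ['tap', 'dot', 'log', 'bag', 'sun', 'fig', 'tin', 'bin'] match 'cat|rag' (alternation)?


Alternation 'cat|rag' matches either 'cat' or 'rag'.
Checking each word:
  'tap' -> no
  'dot' -> no
  'log' -> no
  'bag' -> no
  'sun' -> no
  'fig' -> no
  'tin' -> no
  'bin' -> no
Matches: []
Count: 0

0


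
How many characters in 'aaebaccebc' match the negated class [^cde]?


Negated class [^cde] matches any char NOT in {c, d, e}
Scanning 'aaebaccebc':
  pos 0: 'a' -> MATCH
  pos 1: 'a' -> MATCH
  pos 2: 'e' -> no (excluded)
  pos 3: 'b' -> MATCH
  pos 4: 'a' -> MATCH
  pos 5: 'c' -> no (excluded)
  pos 6: 'c' -> no (excluded)
  pos 7: 'e' -> no (excluded)
  pos 8: 'b' -> MATCH
  pos 9: 'c' -> no (excluded)
Total matches: 5

5


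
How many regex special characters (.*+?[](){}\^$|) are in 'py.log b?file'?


Regex special characters are: . * + ? [ ] ( ) { } \ ^ $ |
Scanning 'py.log b?file':
  pos 2: '.' -> SPECIAL
  pos 8: '?' -> SPECIAL
Special chars found: ['.', '?']
Total: 2

2


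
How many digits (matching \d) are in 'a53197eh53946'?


\d matches any digit 0-9.
Scanning 'a53197eh53946':
  pos 1: '5' -> DIGIT
  pos 2: '3' -> DIGIT
  pos 3: '1' -> DIGIT
  pos 4: '9' -> DIGIT
  pos 5: '7' -> DIGIT
  pos 8: '5' -> DIGIT
  pos 9: '3' -> DIGIT
  pos 10: '9' -> DIGIT
  pos 11: '4' -> DIGIT
  pos 12: '6' -> DIGIT
Digits found: ['5', '3', '1', '9', '7', '5', '3', '9', '4', '6']
Total: 10

10


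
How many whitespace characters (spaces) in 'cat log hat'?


\s matches whitespace characters (spaces, tabs, etc.).
Text: 'cat log hat'
This text has 3 words separated by spaces.
Number of spaces = number of words - 1 = 3 - 1 = 2

2


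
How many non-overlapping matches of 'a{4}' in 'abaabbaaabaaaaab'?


Pattern 'a{4}' matches exactly 4 consecutive a's (greedy, non-overlapping).
String: 'abaabbaaabaaaaab'
Scanning for runs of a's:
  Run at pos 0: 'a' (length 1) -> 0 match(es)
  Run at pos 2: 'aa' (length 2) -> 0 match(es)
  Run at pos 6: 'aaa' (length 3) -> 0 match(es)
  Run at pos 10: 'aaaaa' (length 5) -> 1 match(es)
Matches found: ['aaaa']
Total: 1

1


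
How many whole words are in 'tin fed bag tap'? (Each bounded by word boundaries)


Word boundaries (\b) mark the start/end of each word.
Text: 'tin fed bag tap'
Splitting by whitespace:
  Word 1: 'tin'
  Word 2: 'fed'
  Word 3: 'bag'
  Word 4: 'tap'
Total whole words: 4

4


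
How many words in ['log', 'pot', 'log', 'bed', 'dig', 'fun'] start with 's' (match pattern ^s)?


Pattern ^s anchors to start of word. Check which words begin with 's':
  'log' -> no
  'pot' -> no
  'log' -> no
  'bed' -> no
  'dig' -> no
  'fun' -> no
Matching words: []
Count: 0

0


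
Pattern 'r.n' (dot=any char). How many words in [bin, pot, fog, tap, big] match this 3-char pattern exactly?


Pattern 'r.n' means: starts with 'r', any single char, ends with 'n'.
Checking each word (must be exactly 3 chars):
  'bin' (len=3): no
  'pot' (len=3): no
  'fog' (len=3): no
  'tap' (len=3): no
  'big' (len=3): no
Matching words: []
Total: 0

0


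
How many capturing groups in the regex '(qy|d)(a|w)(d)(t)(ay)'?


To count capturing groups, count each '(' that starts a group.
Pattern: '(qy|d)(a|w)(d)(t)(ay)'
Walking through the pattern:
  Position 0: '(' -> group #1
  Position 6: '(' -> group #2
  Position 11: '(' -> group #3
  Position 14: '(' -> group #4
  Position 17: '(' -> group #5
Total capturing groups: 5

5


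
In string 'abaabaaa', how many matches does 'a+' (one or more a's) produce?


Pattern 'a+' matches one or more consecutive a's.
String: 'abaabaaa'
Scanning for runs of a:
  Match 1: 'a' (length 1)
  Match 2: 'aa' (length 2)
  Match 3: 'aaa' (length 3)
Total matches: 3

3


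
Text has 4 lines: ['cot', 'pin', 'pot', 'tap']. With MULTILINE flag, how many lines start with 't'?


With MULTILINE flag, ^ matches the start of each line.
Lines: ['cot', 'pin', 'pot', 'tap']
Checking which lines start with 't':
  Line 1: 'cot' -> no
  Line 2: 'pin' -> no
  Line 3: 'pot' -> no
  Line 4: 'tap' -> MATCH
Matching lines: ['tap']
Count: 1

1


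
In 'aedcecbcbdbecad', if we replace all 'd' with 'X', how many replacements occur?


re.sub('d', 'X', text) replaces every occurrence of 'd' with 'X'.
Text: 'aedcecbcbdbecad'
Scanning for 'd':
  pos 2: 'd' -> replacement #1
  pos 9: 'd' -> replacement #2
  pos 14: 'd' -> replacement #3
Total replacements: 3

3


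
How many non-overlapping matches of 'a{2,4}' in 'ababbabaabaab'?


Pattern 'a{2,4}' matches between 2 and 4 consecutive a's (greedy).
String: 'ababbabaabaab'
Finding runs of a's and applying greedy matching:
  Run at pos 0: 'a' (length 1)
  Run at pos 2: 'a' (length 1)
  Run at pos 5: 'a' (length 1)
  Run at pos 7: 'aa' (length 2)
  Run at pos 10: 'aa' (length 2)
Matches: ['aa', 'aa']
Count: 2

2


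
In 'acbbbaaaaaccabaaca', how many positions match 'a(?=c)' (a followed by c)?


Lookahead 'a(?=c)' matches 'a' only when followed by 'c'.
String: 'acbbbaaaaaccabaaca'
Checking each position where char is 'a':
  pos 0: 'a' -> MATCH (next='c')
  pos 5: 'a' -> no (next='a')
  pos 6: 'a' -> no (next='a')
  pos 7: 'a' -> no (next='a')
  pos 8: 'a' -> no (next='a')
  pos 9: 'a' -> MATCH (next='c')
  pos 12: 'a' -> no (next='b')
  pos 14: 'a' -> no (next='a')
  pos 15: 'a' -> MATCH (next='c')
Matching positions: [0, 9, 15]
Count: 3

3


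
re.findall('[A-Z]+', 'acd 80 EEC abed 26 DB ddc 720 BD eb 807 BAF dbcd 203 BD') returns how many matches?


Pattern '[A-Z]+' finds one or more uppercase letters.
Text: 'acd 80 EEC abed 26 DB ddc 720 BD eb 807 BAF dbcd 203 BD'
Scanning for matches:
  Match 1: 'EEC'
  Match 2: 'DB'
  Match 3: 'BD'
  Match 4: 'BAF'
  Match 5: 'BD'
Total matches: 5

5


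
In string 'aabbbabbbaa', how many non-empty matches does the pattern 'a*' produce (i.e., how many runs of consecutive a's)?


Pattern 'a*' matches zero or more a's. We want non-empty runs of consecutive a's.
String: 'aabbbabbbaa'
Walking through the string to find runs of a's:
  Run 1: positions 0-1 -> 'aa'
  Run 2: positions 5-5 -> 'a'
  Run 3: positions 9-10 -> 'aa'
Non-empty runs found: ['aa', 'a', 'aa']
Count: 3

3


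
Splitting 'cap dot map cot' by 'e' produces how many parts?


Splitting by 'e' breaks the string at each occurrence of the separator.
Text: 'cap dot map cot'
Parts after split:
  Part 1: 'cap dot map cot'
Total parts: 1

1


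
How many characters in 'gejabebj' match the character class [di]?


Character class [di] matches any of: {d, i}
Scanning string 'gejabebj' character by character:
  pos 0: 'g' -> no
  pos 1: 'e' -> no
  pos 2: 'j' -> no
  pos 3: 'a' -> no
  pos 4: 'b' -> no
  pos 5: 'e' -> no
  pos 6: 'b' -> no
  pos 7: 'j' -> no
Total matches: 0

0


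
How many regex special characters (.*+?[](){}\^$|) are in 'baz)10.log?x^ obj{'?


Regex special characters are: . * + ? [ ] ( ) { } \ ^ $ |
Scanning 'baz)10.log?x^ obj{':
  pos 3: ')' -> SPECIAL
  pos 6: '.' -> SPECIAL
  pos 10: '?' -> SPECIAL
  pos 12: '^' -> SPECIAL
  pos 17: '{' -> SPECIAL
Special chars found: [')', '.', '?', '^', '{']
Total: 5

5


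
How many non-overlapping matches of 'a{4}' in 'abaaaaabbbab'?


Pattern 'a{4}' matches exactly 4 consecutive a's (greedy, non-overlapping).
String: 'abaaaaabbbab'
Scanning for runs of a's:
  Run at pos 0: 'a' (length 1) -> 0 match(es)
  Run at pos 2: 'aaaaa' (length 5) -> 1 match(es)
  Run at pos 10: 'a' (length 1) -> 0 match(es)
Matches found: ['aaaa']
Total: 1

1


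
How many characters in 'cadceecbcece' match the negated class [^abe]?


Negated class [^abe] matches any char NOT in {a, b, e}
Scanning 'cadceecbcece':
  pos 0: 'c' -> MATCH
  pos 1: 'a' -> no (excluded)
  pos 2: 'd' -> MATCH
  pos 3: 'c' -> MATCH
  pos 4: 'e' -> no (excluded)
  pos 5: 'e' -> no (excluded)
  pos 6: 'c' -> MATCH
  pos 7: 'b' -> no (excluded)
  pos 8: 'c' -> MATCH
  pos 9: 'e' -> no (excluded)
  pos 10: 'c' -> MATCH
  pos 11: 'e' -> no (excluded)
Total matches: 6

6


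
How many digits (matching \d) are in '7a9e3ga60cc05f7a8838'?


\d matches any digit 0-9.
Scanning '7a9e3ga60cc05f7a8838':
  pos 0: '7' -> DIGIT
  pos 2: '9' -> DIGIT
  pos 4: '3' -> DIGIT
  pos 7: '6' -> DIGIT
  pos 8: '0' -> DIGIT
  pos 11: '0' -> DIGIT
  pos 12: '5' -> DIGIT
  pos 14: '7' -> DIGIT
  pos 16: '8' -> DIGIT
  pos 17: '8' -> DIGIT
  pos 18: '3' -> DIGIT
  pos 19: '8' -> DIGIT
Digits found: ['7', '9', '3', '6', '0', '0', '5', '7', '8', '8', '3', '8']
Total: 12

12


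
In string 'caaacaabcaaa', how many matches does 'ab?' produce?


Pattern 'ab?' matches 'a' optionally followed by 'b'.
String: 'caaacaabcaaa'
Scanning left to right for 'a' then checking next char:
  Match 1: 'a' (a not followed by b)
  Match 2: 'a' (a not followed by b)
  Match 3: 'a' (a not followed by b)
  Match 4: 'a' (a not followed by b)
  Match 5: 'ab' (a followed by b)
  Match 6: 'a' (a not followed by b)
  Match 7: 'a' (a not followed by b)
  Match 8: 'a' (a not followed by b)
Total matches: 8

8


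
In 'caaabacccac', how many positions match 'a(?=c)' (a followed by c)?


Lookahead 'a(?=c)' matches 'a' only when followed by 'c'.
String: 'caaabacccac'
Checking each position where char is 'a':
  pos 1: 'a' -> no (next='a')
  pos 2: 'a' -> no (next='a')
  pos 3: 'a' -> no (next='b')
  pos 5: 'a' -> MATCH (next='c')
  pos 9: 'a' -> MATCH (next='c')
Matching positions: [5, 9]
Count: 2

2


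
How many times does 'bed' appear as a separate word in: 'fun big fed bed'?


Scanning each word for exact match 'bed':
  Word 1: 'fun' -> no
  Word 2: 'big' -> no
  Word 3: 'fed' -> no
  Word 4: 'bed' -> MATCH
Total matches: 1

1


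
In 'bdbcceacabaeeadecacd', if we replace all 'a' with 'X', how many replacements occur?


re.sub('a', 'X', text) replaces every occurrence of 'a' with 'X'.
Text: 'bdbcceacabaeeadecacd'
Scanning for 'a':
  pos 6: 'a' -> replacement #1
  pos 8: 'a' -> replacement #2
  pos 10: 'a' -> replacement #3
  pos 13: 'a' -> replacement #4
  pos 17: 'a' -> replacement #5
Total replacements: 5

5


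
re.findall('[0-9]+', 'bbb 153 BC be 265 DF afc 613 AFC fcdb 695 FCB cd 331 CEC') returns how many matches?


Pattern '[0-9]+' finds one or more digits.
Text: 'bbb 153 BC be 265 DF afc 613 AFC fcdb 695 FCB cd 331 CEC'
Scanning for matches:
  Match 1: '153'
  Match 2: '265'
  Match 3: '613'
  Match 4: '695'
  Match 5: '331'
Total matches: 5

5


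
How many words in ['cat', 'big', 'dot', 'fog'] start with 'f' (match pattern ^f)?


Pattern ^f anchors to start of word. Check which words begin with 'f':
  'cat' -> no
  'big' -> no
  'dot' -> no
  'fog' -> MATCH (starts with 'f')
Matching words: ['fog']
Count: 1

1


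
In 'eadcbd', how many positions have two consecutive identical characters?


Looking for consecutive identical characters in 'eadcbd':
  pos 0-1: 'e' vs 'a' -> different
  pos 1-2: 'a' vs 'd' -> different
  pos 2-3: 'd' vs 'c' -> different
  pos 3-4: 'c' vs 'b' -> different
  pos 4-5: 'b' vs 'd' -> different
Consecutive identical pairs: []
Count: 0

0


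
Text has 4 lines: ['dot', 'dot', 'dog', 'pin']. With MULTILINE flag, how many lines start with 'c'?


With MULTILINE flag, ^ matches the start of each line.
Lines: ['dot', 'dot', 'dog', 'pin']
Checking which lines start with 'c':
  Line 1: 'dot' -> no
  Line 2: 'dot' -> no
  Line 3: 'dog' -> no
  Line 4: 'pin' -> no
Matching lines: []
Count: 0

0


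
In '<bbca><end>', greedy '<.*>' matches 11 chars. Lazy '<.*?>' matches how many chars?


Greedy '<.*>' tries to match as MUCH as possible.
Lazy '<.*?>' tries to match as LITTLE as possible.

String: '<bbca><end>'
Greedy '<.*>' starts at first '<' and extends to the LAST '>': '<bbca><end>' (11 chars)
Lazy '<.*?>' starts at first '<' and stops at the FIRST '>': '<bbca>' (6 chars)

6


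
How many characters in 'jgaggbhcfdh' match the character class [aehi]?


Character class [aehi] matches any of: {a, e, h, i}
Scanning string 'jgaggbhcfdh' character by character:
  pos 0: 'j' -> no
  pos 1: 'g' -> no
  pos 2: 'a' -> MATCH
  pos 3: 'g' -> no
  pos 4: 'g' -> no
  pos 5: 'b' -> no
  pos 6: 'h' -> MATCH
  pos 7: 'c' -> no
  pos 8: 'f' -> no
  pos 9: 'd' -> no
  pos 10: 'h' -> MATCH
Total matches: 3

3


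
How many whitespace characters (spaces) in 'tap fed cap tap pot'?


\s matches whitespace characters (spaces, tabs, etc.).
Text: 'tap fed cap tap pot'
This text has 5 words separated by spaces.
Number of spaces = number of words - 1 = 5 - 1 = 4

4


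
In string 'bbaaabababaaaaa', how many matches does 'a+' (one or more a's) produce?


Pattern 'a+' matches one or more consecutive a's.
String: 'bbaaabababaaaaa'
Scanning for runs of a:
  Match 1: 'aaa' (length 3)
  Match 2: 'a' (length 1)
  Match 3: 'a' (length 1)
  Match 4: 'aaaaa' (length 5)
Total matches: 4

4


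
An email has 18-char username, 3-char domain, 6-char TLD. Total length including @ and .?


An email address has format: username@domain.tld
Username length: 18
'@' character: 1
Domain length: 3
'.' character: 1
TLD length: 6
Total = 18 + 1 + 3 + 1 + 6 = 29

29


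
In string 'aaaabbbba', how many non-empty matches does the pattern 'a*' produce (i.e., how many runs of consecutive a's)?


Pattern 'a*' matches zero or more a's. We want non-empty runs of consecutive a's.
String: 'aaaabbbba'
Walking through the string to find runs of a's:
  Run 1: positions 0-3 -> 'aaaa'
  Run 2: positions 8-8 -> 'a'
Non-empty runs found: ['aaaa', 'a']
Count: 2

2


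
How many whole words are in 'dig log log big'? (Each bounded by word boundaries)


Word boundaries (\b) mark the start/end of each word.
Text: 'dig log log big'
Splitting by whitespace:
  Word 1: 'dig'
  Word 2: 'log'
  Word 3: 'log'
  Word 4: 'big'
Total whole words: 4

4


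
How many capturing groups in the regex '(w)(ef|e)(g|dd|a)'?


To count capturing groups, count each '(' that starts a group.
Pattern: '(w)(ef|e)(g|dd|a)'
Walking through the pattern:
  Position 0: '(' -> group #1
  Position 3: '(' -> group #2
  Position 9: '(' -> group #3
Total capturing groups: 3

3


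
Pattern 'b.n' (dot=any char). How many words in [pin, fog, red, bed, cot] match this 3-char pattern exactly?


Pattern 'b.n' means: starts with 'b', any single char, ends with 'n'.
Checking each word (must be exactly 3 chars):
  'pin' (len=3): no
  'fog' (len=3): no
  'red' (len=3): no
  'bed' (len=3): no
  'cot' (len=3): no
Matching words: []
Total: 0

0


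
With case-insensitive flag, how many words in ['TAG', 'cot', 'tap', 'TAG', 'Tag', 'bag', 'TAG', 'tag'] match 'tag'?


Case-insensitive matching: compare each word's lowercase form to 'tag'.
  'TAG' -> lower='tag' -> MATCH
  'cot' -> lower='cot' -> no
  'tap' -> lower='tap' -> no
  'TAG' -> lower='tag' -> MATCH
  'Tag' -> lower='tag' -> MATCH
  'bag' -> lower='bag' -> no
  'TAG' -> lower='tag' -> MATCH
  'tag' -> lower='tag' -> MATCH
Matches: ['TAG', 'TAG', 'Tag', 'TAG', 'tag']
Count: 5

5


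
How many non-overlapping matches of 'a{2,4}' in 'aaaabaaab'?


Pattern 'a{2,4}' matches between 2 and 4 consecutive a's (greedy).
String: 'aaaabaaab'
Finding runs of a's and applying greedy matching:
  Run at pos 0: 'aaaa' (length 4)
  Run at pos 5: 'aaa' (length 3)
Matches: ['aaaa', 'aaa']
Count: 2

2


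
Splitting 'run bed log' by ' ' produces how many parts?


Splitting by ' ' breaks the string at each occurrence of the separator.
Text: 'run bed log'
Parts after split:
  Part 1: 'run'
  Part 2: 'bed'
  Part 3: 'log'
Total parts: 3

3


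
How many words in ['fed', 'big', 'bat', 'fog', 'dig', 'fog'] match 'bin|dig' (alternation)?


Alternation 'bin|dig' matches either 'bin' or 'dig'.
Checking each word:
  'fed' -> no
  'big' -> no
  'bat' -> no
  'fog' -> no
  'dig' -> MATCH
  'fog' -> no
Matches: ['dig']
Count: 1

1


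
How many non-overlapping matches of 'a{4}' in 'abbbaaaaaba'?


Pattern 'a{4}' matches exactly 4 consecutive a's (greedy, non-overlapping).
String: 'abbbaaaaaba'
Scanning for runs of a's:
  Run at pos 0: 'a' (length 1) -> 0 match(es)
  Run at pos 4: 'aaaaa' (length 5) -> 1 match(es)
  Run at pos 10: 'a' (length 1) -> 0 match(es)
Matches found: ['aaaa']
Total: 1

1
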